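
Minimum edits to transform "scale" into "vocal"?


Word 1: "scale" (length 5)
Word 2: "vocal" (length 5)
One optimal edit sequence (insert/delete/substitute each cost 1):
  1. insert 'v'  (+1)
  2. substitute 's' -> 'o'  (+1)
  3. keep 'c'
  4. keep 'a'
  5. keep 'l'
  6. delete 'e'  (+1)
Total edit operations: 3
Edit distance = 3


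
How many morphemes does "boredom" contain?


Word: "boredom"
Morphemes: bore + -dom
Each morpheme carries meaning
= 2 morphemes


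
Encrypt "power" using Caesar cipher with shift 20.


Word: "power"
Shift: 20
Each letter → (letter + shift) mod 26:
  'p' (15) + 20 = 9 → 'j'
  'o' (14) + 20 = 8 → 'i'
  'w' (22) + 20 = 16 → 'q'
  'e' (4) + 20 = 24 → 'y'
  'r' (17) + 20 = 11 → 'l'
Result = "jiqyl"


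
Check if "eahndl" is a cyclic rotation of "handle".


Word: "handle", Candidate: "eahndl"
Method: check if candidate is substring of word+word
"handlehandle" contains "eahndl"? No
Is rotation = No


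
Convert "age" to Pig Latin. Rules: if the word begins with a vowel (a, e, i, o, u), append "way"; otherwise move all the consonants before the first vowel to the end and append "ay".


Word: "age"
Starts with vowel → add 'way'
Pig Latin = "ageway"


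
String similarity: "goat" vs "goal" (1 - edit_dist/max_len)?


Word 1: "goat" (length 4)
Word 2: "goal" (length 4)
One optimal edit sequence:
  1. keep 'g'
  2. keep 'o'
  3. keep 'a'
  4. substitute 't' -> 'l'  (+1)
Edit distance = 1
Max length = max(4, 4) = 4
Similarity = 1 - 1/4
= 0.7500


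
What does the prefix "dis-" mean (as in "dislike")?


Prefix: dis-
Example: dislike (dis- + like)
Meaning = not / opposite


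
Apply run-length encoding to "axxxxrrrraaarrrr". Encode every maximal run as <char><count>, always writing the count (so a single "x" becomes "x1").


String: "axxxxrrrraaarrrr"
Scanning for consecutive runs:
  'a' x 1
  'x' x 4
  'r' x 4
  'a' x 3
  'r' x 4
RLE = "a1x4r4a3r4"


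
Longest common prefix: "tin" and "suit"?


Word 1: "tin"
Word 2: "suit"
Comparing from start:
  Pos 0: 't' != 's' (stop)
LCP = "" (length 0)


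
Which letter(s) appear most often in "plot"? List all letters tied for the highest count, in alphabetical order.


Word: "plot"
Letter counts:
  'l': 1
  'o': 1
  'p': 1
  't': 1
Maximum count = 1
Most frequent = 'l', 'o', 'p', 't' (1 time each)


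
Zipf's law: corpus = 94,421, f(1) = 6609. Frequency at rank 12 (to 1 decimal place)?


Zipf's law: f(r) = f(1) / r
f(1) = 6609
f(12) = 6609 / 12
= 550.8 occurrences


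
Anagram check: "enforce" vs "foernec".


Word 1: "enforce" → sorted: ceefnor
Word 2: "foernec" → sorted: ceefnor
Same letters? ceefnor == ceefnor
Anagram = Yes


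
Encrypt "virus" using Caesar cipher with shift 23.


Word: "virus"
Shift: 23
Each letter → (letter + shift) mod 26:
  'v' (21) + 23 = 18 → 's'
  'i' (8) + 23 = 5 → 'f'
  'r' (17) + 23 = 14 → 'o'
  'u' (20) + 23 = 17 → 'r'
  's' (18) + 23 = 15 → 'p'
Result = "sforp"


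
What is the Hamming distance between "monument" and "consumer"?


Comparing character by character (same length = 8):
  Pos 0: 'm' vs 'c' !=
  Pos 1: 'o' vs 'o' =
  Pos 2: 'n' vs 'n' =
  Pos 3: 'u' vs 's' !=
  Pos 4: 'm' vs 'u' !=
  Pos 5: 'e' vs 'm' !=
  Pos 6: 'n' vs 'e' !=
  Pos 7: 't' vs 'r' !=
Hamming distance = 6


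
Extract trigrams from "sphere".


Word: "sphere" (length 6)
Number of trigrams = 6 - 3 + 1 = 4
  Position 0: "sph"
  Position 1: "phe"
  Position 2: "her"
  Position 3: "ere"
Trigrams = "sph", "phe", "her", "ere"


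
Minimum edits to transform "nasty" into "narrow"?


Word 1: "nasty" (length 5)
Word 2: "narrow" (length 6)
One optimal edit sequence (insert/delete/substitute each cost 1):
  1. keep 'n'
  2. keep 'a'
  3. insert 'r'  (+1)
  4. substitute 's' -> 'r'  (+1)
  5. substitute 't' -> 'o'  (+1)
  6. substitute 'y' -> 'w'  (+1)
Total edit operations: 4
Edit distance = 4


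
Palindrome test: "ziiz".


Word: "ziiz"
Reversed: "ziiz"
Forward == Backward? ziiz == ziiz
Palindrome = Yes


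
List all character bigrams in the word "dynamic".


Word: "dynamic" (length 7)
Number of bigrams = 7 - 2 + 1 = 6
  Position 0: "dy"
  Position 1: "yn"
  Position 2: "na"
  Position 3: "am"
  Position 4: "mi"
  Position 5: "ic"
Bigrams = "dy", "yn", "na", "am", "mi", "ic"


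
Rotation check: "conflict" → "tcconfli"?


Word: "conflict", Candidate: "tcconfli"
Method: check if candidate is substring of word+word
"conflictconflict" contains "tcconfli"? No
Is rotation = No


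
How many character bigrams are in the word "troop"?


Word: "troop" (length 5)
Number of 2-grams = length - 2 + 1 = 5 - 2 + 1
= 4


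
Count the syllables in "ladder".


Word: "ladder"
Syllable breakdown: lad | der
Counting: 2 parts
= 2 syllables


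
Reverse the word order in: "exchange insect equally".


Original: "exchange insect equally"
Words (1..n): exchange | insect | equally
Reversed (n..1): equally | insect | exchange
Result = "equally insect exchange"


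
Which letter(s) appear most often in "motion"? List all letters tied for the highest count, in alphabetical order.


Word: "motion"
Letter counts:
  'i': 1
  'm': 1
  'n': 1
  'o': 2
  't': 1
Maximum count = 2
Most frequent = 'o' (2 times each)


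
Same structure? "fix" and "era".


Pattern of "fix": [0, 1, 2]
Pattern of "era": [0, 1, 2]
Patterns match
Same pattern = Yes


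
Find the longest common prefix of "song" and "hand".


Word 1: "song"
Word 2: "hand"
Comparing from start:
  Pos 0: 's' != 'h' (stop)
LCP = "" (length 0)


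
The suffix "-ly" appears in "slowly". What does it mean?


Suffix: -ly
As in: slowly -> slow + -ly
Meaning = in a manner


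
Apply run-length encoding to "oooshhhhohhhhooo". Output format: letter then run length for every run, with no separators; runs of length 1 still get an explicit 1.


String: "oooshhhhohhhhooo"
Scanning for consecutive runs:
  'o' x 3
  's' x 1
  'h' x 4
  'o' x 1
  'h' x 4
  'o' x 3
RLE = "o3s1h4o1h4o3"


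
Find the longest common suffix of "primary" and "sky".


Word 1: "primary"
Word 2: "sky"
Comparing from end:
  Pos -1: 'y' == 'y'
  Pos -2: 'r' != 'k' (stop)
LCS = "y" (length 1)


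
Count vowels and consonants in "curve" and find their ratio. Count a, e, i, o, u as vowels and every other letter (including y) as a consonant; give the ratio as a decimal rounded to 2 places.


Word: "curve"
Vowels (a,e,i,o,u): 2
Consonants: 3
Ratio = 2/3
= 0.67


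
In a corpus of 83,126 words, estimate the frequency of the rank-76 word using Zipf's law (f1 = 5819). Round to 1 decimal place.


Zipf's law: f(r) = f(1) / r
f(1) = 5819
f(76) = 5819 / 76
= 76.6 occurrences


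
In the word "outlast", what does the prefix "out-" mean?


Prefix: out-
Example: outlast (out- + last)
Meaning = surpass


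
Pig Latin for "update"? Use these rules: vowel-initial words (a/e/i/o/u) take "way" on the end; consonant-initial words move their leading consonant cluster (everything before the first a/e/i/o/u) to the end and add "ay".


Word: "update"
Starts with vowel → add 'way'
Pig Latin = "updateway"


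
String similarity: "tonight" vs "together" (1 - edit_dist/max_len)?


Word 1: "tonight" (length 7)
Word 2: "together" (length 8)
One optimal edit sequence:
  1. keep 't'
  2. keep 'o'
  3. substitute 'n' -> 'g'  (+1)
  4. substitute 'i' -> 'e'  (+1)
  5. substitute 'g' -> 't'  (+1)
  6. keep 'h'
  7. insert 'e'  (+1)
  8. substitute 't' -> 'r'  (+1)
Edit distance = 5
Max length = max(7, 8) = 8
Similarity = 1 - 5/8
= 0.3750


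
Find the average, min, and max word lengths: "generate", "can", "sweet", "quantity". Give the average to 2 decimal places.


Lengths: "generate"=8, "can"=3, "sweet"=5, "quantity"=8
Sum = 24, Count = 4
Average = 24/4 = 6.00
= avg=6.00, min=3, max=8


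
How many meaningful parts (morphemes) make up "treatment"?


Word: "treatment"
Morphemes: treat / -ment
Each morpheme carries meaning
= 2 morphemes


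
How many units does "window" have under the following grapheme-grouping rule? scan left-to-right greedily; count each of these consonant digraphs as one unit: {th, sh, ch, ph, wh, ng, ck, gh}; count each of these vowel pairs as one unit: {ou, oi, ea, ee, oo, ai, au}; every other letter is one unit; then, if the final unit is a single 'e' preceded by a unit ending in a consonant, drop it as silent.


Word: "window" (6 letters)
Left-to-right scan:
  (1) 'w' (letter)
  (2) 'i' (letter)
  (3) 'n' (letter)
  (4) 'd' (letter)
  (5) 'o' (letter)
  (6) 'w' (letter)
Units from scan: 6
Sound units = 6 units


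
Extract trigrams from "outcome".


Word: "outcome" (length 7)
Number of trigrams = 7 - 3 + 1 = 5
  Position 0: "out"
  Position 1: "utc"
  Position 2: "tco"
  Position 3: "com"
  Position 4: "ome"
Trigrams = "out", "utc", "tco", "com", "ome"


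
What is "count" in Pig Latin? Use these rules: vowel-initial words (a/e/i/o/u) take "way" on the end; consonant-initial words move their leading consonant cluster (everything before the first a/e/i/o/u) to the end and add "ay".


Word: "count"
Starts with consonant(s) → move to end, add 'ay'
Consonant cluster: "c"
Pig Latin = "ountcay"


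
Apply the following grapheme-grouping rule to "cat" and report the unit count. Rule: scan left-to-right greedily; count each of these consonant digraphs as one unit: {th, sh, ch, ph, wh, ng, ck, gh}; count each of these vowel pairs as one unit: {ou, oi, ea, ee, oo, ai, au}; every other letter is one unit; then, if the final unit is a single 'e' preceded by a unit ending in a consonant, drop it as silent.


Word: "cat" (3 letters)
Left-to-right scan:
  [1] 'c' (letter)
  [2] 'a' (letter)
  [3] 't' (letter)
Units from scan: 3
Sound units = 3 units


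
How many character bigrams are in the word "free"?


Word: "free" (length 4)
Number of 2-grams = length - 2 + 1 = 4 - 2 + 1
= 3


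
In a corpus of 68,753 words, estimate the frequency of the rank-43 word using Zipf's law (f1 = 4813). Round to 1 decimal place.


Zipf's law: f(r) = f(1) / r
f(1) = 4813
f(43) = 4813 / 43
= 111.9 occurrences


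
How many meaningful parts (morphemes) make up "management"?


Word: "management"
Morphemes: manage + -ment
Each morpheme carries meaning
= 2 morphemes


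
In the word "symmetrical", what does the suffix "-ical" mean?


Suffix: -ical
Example: symmetrical = symmetry + -ical, with a spelling change
Meaning = relating to


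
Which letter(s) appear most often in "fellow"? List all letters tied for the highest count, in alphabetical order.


Word: "fellow"
Letter counts:
  'e': 1
  'f': 1
  'l': 2
  'o': 1
  'w': 1
Maximum count = 2
Most frequent = 'l' (2 times each)


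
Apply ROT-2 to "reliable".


Word: "reliable"
Shift: 2
Each letter → (letter + shift) mod 26:
  'r' (17) + 2 = 19 → 't'
  'e' (4) + 2 = 6 → 'g'
  'l' (11) + 2 = 13 → 'n'
  'i' (8) + 2 = 10 → 'k'
  'a' (0) + 2 = 2 → 'c'
  'b' (1) + 2 = 3 → 'd'
  'l' (11) + 2 = 13 → 'n'
  'e' (4) + 2 = 6 → 'g'
Result = "tgnkcdng"


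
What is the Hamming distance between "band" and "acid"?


Comparing character by character (same length = 4):
  Pos 0: 'b' vs 'a' !=
  Pos 1: 'a' vs 'c' !=
  Pos 2: 'n' vs 'i' !=
  Pos 3: 'd' vs 'd' =
Hamming distance = 3


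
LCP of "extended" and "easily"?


Word 1: "extended"
Word 2: "easily"
Comparing from start:
  Pos 0: 'e' == 'e'
  Pos 1: 'x' != 'a' (stop)
LCP = "e" (length 1)


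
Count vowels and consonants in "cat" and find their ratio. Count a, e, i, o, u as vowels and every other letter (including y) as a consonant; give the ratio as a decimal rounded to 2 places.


Word: "cat"
Vowels (a,e,i,o,u): 1
Consonants: 2
Ratio = 1/2
= 0.50


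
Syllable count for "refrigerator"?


Word: "refrigerator"
Syllable breakdown: re-frig-er-a-tor
Counting: 5 parts
= 5 syllables


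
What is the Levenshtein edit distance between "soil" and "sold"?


Word 1: "soil" (length 4)
Word 2: "sold" (length 4)
One optimal edit sequence (insert/delete/substitute each cost 1):
  1. keep 's'
  2. keep 'o'
  3. substitute 'i' -> 'l'  (+1)
  4. substitute 'l' -> 'd'  (+1)
Total edit operations: 2
Edit distance = 2


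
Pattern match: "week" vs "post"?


Pattern of "week": [0, 1, 1, 2]
Pattern of "post": [0, 1, 2, 3]
Patterns do not match
Same pattern = No


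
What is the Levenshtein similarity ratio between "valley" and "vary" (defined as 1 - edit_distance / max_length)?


Word 1: "valley" (length 6)
Word 2: "vary" (length 4)
One optimal edit sequence:
  1. keep 'v'
  2. keep 'a'
  3. delete 'l'  (+1)
  4. delete 'l'  (+1)
  5. substitute 'e' -> 'r'  (+1)
  6. keep 'y'
Edit distance = 3
Max length = max(6, 4) = 6
Similarity = 1 - 3/6
= 0.5000


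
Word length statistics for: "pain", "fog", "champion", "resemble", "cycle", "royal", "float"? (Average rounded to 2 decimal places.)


Lengths: "pain"=4, "fog"=3, "champion"=8, "resemble"=8, "cycle"=5, "royal"=5, "float"=5
Sum = 38, Count = 7
Average = 38/7 = 5.43
= avg=5.43, min=3, max=8


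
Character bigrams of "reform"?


Word: "reform" (length 6)
Number of bigrams = 6 - 2 + 1 = 5
  Position 0: "re"
  Position 1: "ef"
  Position 2: "fo"
  Position 3: "or"
  Position 4: "rm"
Bigrams = "re", "ef", "fo", "or", "rm"


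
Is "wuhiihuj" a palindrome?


Word: "wuhiihuj"
Reversed: "juhiihuw"
Forward == Backward? wuhiihuj != juhiihuw
Palindrome = No


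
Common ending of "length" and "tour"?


Word 1: "length"
Word 2: "tour"
Comparing from end:
  Pos -1: 'h' != 'r' (stop)
LCS = "" (length 0)


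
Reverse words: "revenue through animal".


Original: "revenue through animal"
Words (1..n): revenue | through | animal
Reversed (n..1): animal | through | revenue
Result = "animal through revenue"


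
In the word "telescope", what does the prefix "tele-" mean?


Prefix: tele-
Example: telescope = tele- + scope
Meaning = distant


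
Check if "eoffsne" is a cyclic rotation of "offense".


Word: "offense", Candidate: "eoffsne"
Method: check if candidate is substring of word+word
"offenseoffense" contains "eoffsne"? No
Is rotation = No


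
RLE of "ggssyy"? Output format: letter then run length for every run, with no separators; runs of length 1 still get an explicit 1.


String: "ggssyy"
Scanning for consecutive runs:
  'g' x 2
  's' x 2
  'y' x 2
RLE = "g2s2y2"


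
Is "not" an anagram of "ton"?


Word 1: "ton" → sorted: not
Word 2: "not" → sorted: not
Same letters? not == not
Anagram = Yes


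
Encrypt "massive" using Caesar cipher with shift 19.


Word: "massive"
Shift: 19
Each letter → (letter + shift) mod 26:
  'm' (12) + 19 = 5 → 'f'
  'a' (0) + 19 = 19 → 't'
  's' (18) + 19 = 11 → 'l'
  's' (18) + 19 = 11 → 'l'
  'i' (8) + 19 = 1 → 'b'
  'v' (21) + 19 = 14 → 'o'
  'e' (4) + 19 = 23 → 'x'
Result = "ftllbox"


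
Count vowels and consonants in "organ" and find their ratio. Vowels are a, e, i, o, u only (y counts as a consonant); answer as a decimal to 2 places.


Word: "organ"
Vowels (a,e,i,o,u): 2
Consonants: 3
Ratio = 2/3
= 0.67


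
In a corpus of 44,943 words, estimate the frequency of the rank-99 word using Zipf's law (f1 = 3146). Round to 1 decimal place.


Zipf's law: f(r) = f(1) / r
f(1) = 3146
f(99) = 3146 / 99
= 31.8 occurrences


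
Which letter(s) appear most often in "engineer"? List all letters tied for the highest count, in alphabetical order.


Word: "engineer"
Letter counts:
  'e': 3
  'g': 1
  'i': 1
  'n': 2
  'r': 1
Maximum count = 3
Most frequent = 'e' (3 times each)


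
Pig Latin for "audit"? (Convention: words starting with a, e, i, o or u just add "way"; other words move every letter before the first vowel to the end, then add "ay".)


Word: "audit"
Starts with vowel → add 'way'
Pig Latin = "auditway"


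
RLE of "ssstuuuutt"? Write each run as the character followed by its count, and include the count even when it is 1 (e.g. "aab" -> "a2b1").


String: "ssstuuuutt"
Scanning for consecutive runs:
  's' x 3
  't' x 1
  'u' x 4
  't' x 2
RLE = "s3t1u4t2"


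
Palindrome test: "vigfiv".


Word: "vigfiv"
Reversed: "vifgiv"
Forward == Backward? vigfiv != vifgiv
Palindrome = No


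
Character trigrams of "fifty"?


Word: "fifty" (length 5)
Number of trigrams = 5 - 3 + 1 = 3
  Position 0: "fif"
  Position 1: "ift"
  Position 2: "fty"
Trigrams = "fif", "ift", "fty"


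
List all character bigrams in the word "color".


Word: "color" (length 5)
Number of bigrams = 5 - 2 + 1 = 4
  Position 0: "co"
  Position 1: "ol"
  Position 2: "lo"
  Position 3: "or"
Bigrams = "co", "ol", "lo", "or"


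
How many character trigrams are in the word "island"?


Word: "island" (length 6)
Number of 3-grams = length - 3 + 1 = 6 - 3 + 1
= 4


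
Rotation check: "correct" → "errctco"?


Word: "correct", Candidate: "errctco"
Method: check if candidate is substring of word+word
"correctcorrect" contains "errctco"? No
Is rotation = No


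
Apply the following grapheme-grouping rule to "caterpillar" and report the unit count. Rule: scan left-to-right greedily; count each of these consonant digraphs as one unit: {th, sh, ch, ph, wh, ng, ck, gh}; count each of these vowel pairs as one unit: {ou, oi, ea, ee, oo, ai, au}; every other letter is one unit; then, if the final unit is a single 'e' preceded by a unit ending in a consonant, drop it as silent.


Word: "caterpillar" (11 letters)
Left-to-right scan:
  (1) 'c' (letter)
  (2) 'a' (letter)
  (3) 't' (letter)
  (4) 'e' (letter)
  (5) 'r' (letter)
  (6) 'p' (letter)
  (7) 'i' (letter)
  (8) 'l' (letter)
  (9) 'l' (letter)
  (10) 'a' (letter)
  (11) 'r' (letter)
Units from scan: 11
Sound units = 11 units


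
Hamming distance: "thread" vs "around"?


Comparing character by character (same length = 6):
  Pos 0: 't' vs 'a' !=
  Pos 1: 'h' vs 'r' !=
  Pos 2: 'r' vs 'o' !=
  Pos 3: 'e' vs 'u' !=
  Pos 4: 'a' vs 'n' !=
  Pos 5: 'd' vs 'd' =
Hamming distance = 5


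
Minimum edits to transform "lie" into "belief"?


Word 1: "lie" (length 3)
Word 2: "belief" (length 6)
One optimal edit sequence (insert/delete/substitute each cost 1):
  1. insert 'b'  (+1)
  2. insert 'e'  (+1)
  3. keep 'l'
  4. keep 'i'
  5. keep 'e'
  6. insert 'f'  (+1)
Total edit operations: 3
Edit distance = 3


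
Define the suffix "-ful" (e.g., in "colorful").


Suffix: -ful
As in: colorful -> color + -ful
Meaning = full of


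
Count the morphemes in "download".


Word: "download"
Morphemes: down- / load
Each morpheme carries meaning
= 2 morphemes


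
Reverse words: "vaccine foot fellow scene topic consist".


Original: "vaccine foot fellow scene topic consist"
Words (1..n): vaccine | foot | fellow | scene | topic | consist
Reversed (n..1): consist | topic | scene | fellow | foot | vaccine
Result = "consist topic scene fellow foot vaccine"


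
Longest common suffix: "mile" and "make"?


Word 1: "mile"
Word 2: "make"
Comparing from end:
  Pos -1: 'e' == 'e'
  Pos -2: 'l' != 'k' (stop)
LCS = "e" (length 1)


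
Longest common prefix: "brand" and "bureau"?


Word 1: "brand"
Word 2: "bureau"
Comparing from start:
  Pos 0: 'b' == 'b'
  Pos 1: 'r' != 'u' (stop)
LCP = "b" (length 1)


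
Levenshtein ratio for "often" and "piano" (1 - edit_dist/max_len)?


Word 1: "often" (length 5)
Word 2: "piano" (length 5)
One optimal edit sequence:
  1. substitute 'o' -> 'p'  (+1)
  2. substitute 'f' -> 'i'  (+1)
  3. substitute 't' -> 'a'  (+1)
  4. substitute 'e' -> 'n'  (+1)
  5. substitute 'n' -> 'o'  (+1)
Edit distance = 5
Max length = max(5, 5) = 5
Similarity = 1 - 5/5
= 0.0000


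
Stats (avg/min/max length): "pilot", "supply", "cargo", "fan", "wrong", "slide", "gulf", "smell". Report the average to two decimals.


Lengths: "pilot"=5, "supply"=6, "cargo"=5, "fan"=3, "wrong"=5, "slide"=5, "gulf"=4, "smell"=5
Sum = 38, Count = 8
Average = 38/8 = 4.75
= avg=4.75, min=3, max=6


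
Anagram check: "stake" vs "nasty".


Word 1: "stake" → sorted: aekst
Word 2: "nasty" → sorted: ansty
Same letters? aekst != ansty
Anagram = No


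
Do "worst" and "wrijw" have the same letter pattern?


Pattern of "worst": [0, 1, 2, 3, 4]
Pattern of "wrijw": [0, 1, 2, 3, 0]
Patterns do not match
Same pattern = No


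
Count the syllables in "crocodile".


Word: "crocodile"
Syllable breakdown: croc · o · dile
Counting: 3 parts
= 3 syllables


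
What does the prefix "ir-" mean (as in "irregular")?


Prefix: ir-
As in: irregular -> ir- + regular
Meaning = not


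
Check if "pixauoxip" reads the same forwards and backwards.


Word: "pixauoxip"
Reversed: "pixouaxip"
Forward == Backward? pixauoxip != pixouaxip
Palindrome = No


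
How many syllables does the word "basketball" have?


Word: "basketball"
Syllable breakdown: bas · ket · ball
Counting: 3 parts
= 3 syllables


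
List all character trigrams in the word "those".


Word: "those" (length 5)
Number of trigrams = 5 - 3 + 1 = 3
  Position 0: "tho"
  Position 1: "hos"
  Position 2: "ose"
Trigrams = "tho", "hos", "ose"


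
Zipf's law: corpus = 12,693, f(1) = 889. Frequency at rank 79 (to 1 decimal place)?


Zipf's law: f(r) = f(1) / r
f(1) = 889
f(79) = 889 / 79
= 11.3 occurrences


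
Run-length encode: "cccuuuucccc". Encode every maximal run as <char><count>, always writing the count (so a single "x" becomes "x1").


String: "cccuuuucccc"
Scanning for consecutive runs:
  'c' x 3
  'u' x 4
  'c' x 4
RLE = "c3u4c4"


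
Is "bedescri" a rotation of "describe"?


Word: "describe", Candidate: "bedescri"
Method: check if candidate is substring of word+word
"describedescribe" contains "bedescri"? Yes
Is rotation = Yes


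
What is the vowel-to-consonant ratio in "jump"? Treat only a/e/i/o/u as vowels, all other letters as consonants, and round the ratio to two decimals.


Word: "jump"
Vowels (a,e,i,o,u): 1
Consonants: 3
Ratio = 1/3
= 0.33


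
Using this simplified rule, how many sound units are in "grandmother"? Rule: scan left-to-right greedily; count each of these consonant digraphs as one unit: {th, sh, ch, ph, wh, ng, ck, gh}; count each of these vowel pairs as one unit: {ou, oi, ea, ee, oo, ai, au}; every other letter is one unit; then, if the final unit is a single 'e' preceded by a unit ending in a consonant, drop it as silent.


Word: "grandmother" (11 letters)
Left-to-right scan:
  1. 'g' (letter)
  2. 'r' (letter)
  3. 'a' (letter)
  4. 'n' (letter)
  5. 'd' (letter)
  6. 'm' (letter)
  7. 'o' (letter)
  8. 'th' (digraph)
  9. 'e' (letter)
  10. 'r' (letter)
Units from scan: 10
Sound units = 10 units


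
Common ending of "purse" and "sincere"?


Word 1: "purse"
Word 2: "sincere"
Comparing from end:
  Pos -1: 'e' == 'e'
  Pos -2: 's' != 'r' (stop)
LCS = "e" (length 1)


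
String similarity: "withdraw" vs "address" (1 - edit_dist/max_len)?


Word 1: "withdraw" (length 8)
Word 2: "address" (length 7)
One optimal edit sequence:
  1. delete 'w'  (+1)
  2. delete 'i'  (+1)
  3. substitute 't' -> 'a'  (+1)
  4. substitute 'h' -> 'd'  (+1)
  5. keep 'd'
  6. keep 'r'
  7. insert 'e'  (+1)
  8. substitute 'a' -> 's'  (+1)
  9. substitute 'w' -> 's'  (+1)
Edit distance = 7
Max length = max(8, 7) = 8
Similarity = 1 - 7/8
= 0.1250


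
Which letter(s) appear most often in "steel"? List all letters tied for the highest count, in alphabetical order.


Word: "steel"
Letter counts:
  'e': 2
  'l': 1
  's': 1
  't': 1
Maximum count = 2
Most frequent = 'e' (2 times each)


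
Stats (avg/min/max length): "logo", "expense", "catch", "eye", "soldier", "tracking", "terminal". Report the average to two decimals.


Lengths: "logo"=4, "expense"=7, "catch"=5, "eye"=3, "soldier"=7, "tracking"=8, "terminal"=8
Sum = 42, Count = 7
Average = 42/7 = 6.00
= avg=6.00, min=3, max=8


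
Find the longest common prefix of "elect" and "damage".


Word 1: "elect"
Word 2: "damage"
Comparing from start:
  Pos 0: 'e' != 'd' (stop)
LCP = "" (length 0)


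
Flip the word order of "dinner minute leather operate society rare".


Original: "dinner minute leather operate society rare"
Words (1..n): dinner | minute | leather | operate | society | rare
Reversed (n..1): rare | society | operate | leather | minute | dinner
Result = "rare society operate leather minute dinner"


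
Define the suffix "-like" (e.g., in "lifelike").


Suffix: -like
Example: lifelike = life + -like
Meaning = resembling


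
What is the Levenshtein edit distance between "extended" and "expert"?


Word 1: "extended" (length 8)
Word 2: "expert" (length 6)
One optimal edit sequence (insert/delete/substitute each cost 1):
  1. keep 'e'
  2. keep 'x'
  3. substitute 't' -> 'p'  (+1)
  4. keep 'e'
  5. delete 'n'  (+1)
  6. delete 'd'  (+1)
  7. substitute 'e' -> 'r'  (+1)
  8. substitute 'd' -> 't'  (+1)
Total edit operations: 5
Edit distance = 5


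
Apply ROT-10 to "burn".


Word: "burn"
Shift: 10
Each letter → (letter + shift) mod 26:
  'b' (1) + 10 = 11 → 'l'
  'u' (20) + 10 = 4 → 'e'
  'r' (17) + 10 = 1 → 'b'
  'n' (13) + 10 = 23 → 'x'
Result = "lebx"


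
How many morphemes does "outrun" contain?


Word: "outrun"
Morphemes: out- / run
Each morpheme carries meaning
= 2 morphemes


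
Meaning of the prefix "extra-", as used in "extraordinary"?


Prefix: extra-
As in: extraordinary -> extra- + ordinary
Meaning = beyond


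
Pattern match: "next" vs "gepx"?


Pattern of "next": [0, 1, 2, 3]
Pattern of "gepx": [0, 1, 2, 3]
Patterns match
Same pattern = Yes


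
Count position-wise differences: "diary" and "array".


Comparing character by character (same length = 5):
  Pos 0: 'd' vs 'a' !=
  Pos 1: 'i' vs 'r' !=
  Pos 2: 'a' vs 'r' !=
  Pos 3: 'r' vs 'a' !=
  Pos 4: 'y' vs 'y' =
Hamming distance = 4


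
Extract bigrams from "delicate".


Word: "delicate" (length 8)
Number of bigrams = 8 - 2 + 1 = 7
  Position 0: "de"
  Position 1: "el"
  Position 2: "li"
  Position 3: "ic"
  Position 4: "ca"
  Position 5: "at"
  Position 6: "te"
Bigrams = "de", "el", "li", "ic", "ca", "at", "te"


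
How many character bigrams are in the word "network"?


Word: "network" (length 7)
Number of 2-grams = length - 2 + 1 = 7 - 2 + 1
= 6


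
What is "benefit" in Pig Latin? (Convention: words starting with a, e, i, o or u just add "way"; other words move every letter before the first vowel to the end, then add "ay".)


Word: "benefit"
Starts with consonant(s) → move to end, add 'ay'
Consonant cluster: "b"
Pig Latin = "enefitbay"


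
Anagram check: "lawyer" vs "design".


Word 1: "lawyer" → sorted: aelrwy
Word 2: "design" → sorted: degins
Same letters? aelrwy != degins
Anagram = No


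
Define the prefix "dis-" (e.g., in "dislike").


Prefix: dis-
Example: dislike = dis- + like
Meaning = not / opposite


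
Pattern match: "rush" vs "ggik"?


Pattern of "rush": [0, 1, 2, 3]
Pattern of "ggik": [0, 0, 1, 2]
Patterns do not match
Same pattern = No


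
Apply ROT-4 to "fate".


Word: "fate"
Shift: 4
Each letter → (letter + shift) mod 26:
  'f' (5) + 4 = 9 → 'j'
  'a' (0) + 4 = 4 → 'e'
  't' (19) + 4 = 23 → 'x'
  'e' (4) + 4 = 8 → 'i'
Result = "jexi"


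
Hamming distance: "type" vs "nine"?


Comparing character by character (same length = 4):
  Pos 0: 't' vs 'n' !=
  Pos 1: 'y' vs 'i' !=
  Pos 2: 'p' vs 'n' !=
  Pos 3: 'e' vs 'e' =
Hamming distance = 3


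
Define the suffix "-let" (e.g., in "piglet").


Suffix: -let
Example: piglet (pig + -let)
Meaning = small


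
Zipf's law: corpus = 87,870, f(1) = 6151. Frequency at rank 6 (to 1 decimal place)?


Zipf's law: f(r) = f(1) / r
f(1) = 6151
f(6) = 6151 / 6
= 1025.2 occurrences


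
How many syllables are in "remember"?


Word: "remember"
Syllable breakdown: re-mem-ber
Counting: 3 parts
= 3 syllables


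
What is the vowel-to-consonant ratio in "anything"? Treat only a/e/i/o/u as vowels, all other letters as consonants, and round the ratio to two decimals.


Word: "anything"
Vowels (a,e,i,o,u): 2
Consonants: 6
Ratio = 2/6
= 0.33


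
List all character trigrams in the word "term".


Word: "term" (length 4)
Number of trigrams = 4 - 3 + 1 = 2
  Position 0: "ter"
  Position 1: "erm"
Trigrams = "ter", "erm"


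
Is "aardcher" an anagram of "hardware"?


Word 1: "hardware" → sorted: aadehrrw
Word 2: "aardcher" → sorted: aacdehrr
Same letters? aadehrrw != aacdehrr
Anagram = No


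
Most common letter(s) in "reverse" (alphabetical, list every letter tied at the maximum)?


Word: "reverse"
Letter counts:
  'e': 3
  'r': 2
  's': 1
  'v': 1
Maximum count = 3
Most frequent = 'e' (3 times each)


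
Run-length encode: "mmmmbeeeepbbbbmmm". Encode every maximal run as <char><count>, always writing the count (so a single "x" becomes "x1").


String: "mmmmbeeeepbbbbmmm"
Scanning for consecutive runs:
  'm' x 4
  'b' x 1
  'e' x 4
  'p' x 1
  'b' x 4
  'm' x 3
RLE = "m4b1e4p1b4m3"


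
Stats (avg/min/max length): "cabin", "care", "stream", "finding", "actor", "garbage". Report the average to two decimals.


Lengths: "cabin"=5, "care"=4, "stream"=6, "finding"=7, "actor"=5, "garbage"=7
Sum = 34, Count = 6
Average = 34/6 = 5.67
= avg=5.67, min=4, max=7


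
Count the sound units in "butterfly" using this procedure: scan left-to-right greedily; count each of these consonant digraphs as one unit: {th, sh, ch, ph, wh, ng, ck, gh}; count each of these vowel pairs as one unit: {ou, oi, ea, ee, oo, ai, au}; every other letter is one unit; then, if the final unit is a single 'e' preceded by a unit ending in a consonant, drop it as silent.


Word: "butterfly" (9 letters)
Left-to-right scan:
  1. 'b' (letter)
  2. 'u' (letter)
  3. 't' (letter)
  4. 't' (letter)
  5. 'e' (letter)
  6. 'r' (letter)
  7. 'f' (letter)
  8. 'l' (letter)
  9. 'y' (letter)
Units from scan: 9
Sound units = 9 units


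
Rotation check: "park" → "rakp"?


Word: "park", Candidate: "rakp"
Method: check if candidate is substring of word+word
"parkpark" contains "rakp"? No
Is rotation = No


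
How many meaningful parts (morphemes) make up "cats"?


Word: "cats"
Morphemes: cat | -s
Each morpheme carries meaning
= 2 morphemes


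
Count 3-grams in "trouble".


Word: "trouble" (length 7)
Number of 3-grams = length - 3 + 1 = 7 - 3 + 1
= 5


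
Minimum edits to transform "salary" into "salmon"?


Word 1: "salary" (length 6)
Word 2: "salmon" (length 6)
One optimal edit sequence (insert/delete/substitute each cost 1):
  1. keep 's'
  2. keep 'a'
  3. keep 'l'
  4. substitute 'a' -> 'm'  (+1)
  5. substitute 'r' -> 'o'  (+1)
  6. substitute 'y' -> 'n'  (+1)
Total edit operations: 3
Edit distance = 3


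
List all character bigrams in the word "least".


Word: "least" (length 5)
Number of bigrams = 5 - 2 + 1 = 4
  Position 0: "le"
  Position 1: "ea"
  Position 2: "as"
  Position 3: "st"
Bigrams = "le", "ea", "as", "st"


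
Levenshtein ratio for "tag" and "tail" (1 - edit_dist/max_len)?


Word 1: "tag" (length 3)
Word 2: "tail" (length 4)
One optimal edit sequence:
  1. keep 't'
  2. keep 'a'
  3. insert 'i'  (+1)
  4. substitute 'g' -> 'l'  (+1)
Edit distance = 2
Max length = max(3, 4) = 4
Similarity = 1 - 2/4
= 0.5000


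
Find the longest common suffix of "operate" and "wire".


Word 1: "operate"
Word 2: "wire"
Comparing from end:
  Pos -1: 'e' == 'e'
  Pos -2: 't' != 'r' (stop)
LCS = "e" (length 1)


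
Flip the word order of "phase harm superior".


Original: "phase harm superior"
Words (1..n): phase | harm | superior
Reversed (n..1): superior | harm | phase
Result = "superior harm phase"


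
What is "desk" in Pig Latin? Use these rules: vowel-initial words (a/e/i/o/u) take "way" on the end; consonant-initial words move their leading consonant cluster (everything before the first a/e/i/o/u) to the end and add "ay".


Word: "desk"
Starts with consonant(s) → move to end, add 'ay'
Consonant cluster: "d"
Pig Latin = "eskday"


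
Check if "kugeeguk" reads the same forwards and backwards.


Word: "kugeeguk"
Reversed: "kugeeguk"
Forward == Backward? kugeeguk == kugeeguk
Palindrome = Yes


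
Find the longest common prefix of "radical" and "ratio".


Word 1: "radical"
Word 2: "ratio"
Comparing from start:
  Pos 0: 'r' == 'r'
  Pos 1: 'a' == 'a'
  Pos 2: 'd' != 't' (stop)
LCP = "ra" (length 2)


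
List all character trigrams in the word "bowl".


Word: "bowl" (length 4)
Number of trigrams = 4 - 3 + 1 = 2
  Position 0: "bow"
  Position 1: "owl"
Trigrams = "bow", "owl"


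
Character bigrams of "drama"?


Word: "drama" (length 5)
Number of bigrams = 5 - 2 + 1 = 4
  Position 0: "dr"
  Position 1: "ra"
  Position 2: "am"
  Position 3: "ma"
Bigrams = "dr", "ra", "am", "ma"


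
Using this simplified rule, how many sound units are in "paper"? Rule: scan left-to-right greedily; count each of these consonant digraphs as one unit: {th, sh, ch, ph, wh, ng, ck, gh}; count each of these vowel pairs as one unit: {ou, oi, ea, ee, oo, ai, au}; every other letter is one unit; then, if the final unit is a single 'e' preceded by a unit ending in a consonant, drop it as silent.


Word: "paper" (5 letters)
Left-to-right scan:
  (1) 'p' (letter)
  (2) 'a' (letter)
  (3) 'p' (letter)
  (4) 'e' (letter)
  (5) 'r' (letter)
Units from scan: 5
Sound units = 5 units


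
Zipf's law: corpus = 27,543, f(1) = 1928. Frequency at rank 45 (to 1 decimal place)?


Zipf's law: f(r) = f(1) / r
f(1) = 1928
f(45) = 1928 / 45
= 42.8 occurrences


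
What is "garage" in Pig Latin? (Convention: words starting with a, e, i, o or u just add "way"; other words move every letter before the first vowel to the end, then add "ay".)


Word: "garage"
Starts with consonant(s) → move to end, add 'ay'
Consonant cluster: "g"
Pig Latin = "aragegay"


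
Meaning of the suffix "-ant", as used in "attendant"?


Suffix: -ant
Example: attendant (attend + -ant)
Meaning = one who / that which


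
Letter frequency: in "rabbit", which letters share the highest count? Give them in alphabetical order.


Word: "rabbit"
Letter counts:
  'a': 1
  'b': 2
  'i': 1
  'r': 1
  't': 1
Maximum count = 2
Most frequent = 'b' (2 times each)


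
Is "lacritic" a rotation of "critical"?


Word: "critical", Candidate: "lacritic"
Method: check if candidate is substring of word+word
"criticalcritical" contains "lacritic"? No
Is rotation = No


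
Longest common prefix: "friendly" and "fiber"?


Word 1: "friendly"
Word 2: "fiber"
Comparing from start:
  Pos 0: 'f' == 'f'
  Pos 1: 'r' != 'i' (stop)
LCP = "f" (length 1)


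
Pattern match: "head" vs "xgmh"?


Pattern of "head": [0, 1, 2, 3]
Pattern of "xgmh": [0, 1, 2, 3]
Patterns match
Same pattern = Yes


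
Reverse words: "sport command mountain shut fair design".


Original: "sport command mountain shut fair design"
Words (1..n): sport | command | mountain | shut | fair | design
Reversed (n..1): design | fair | shut | mountain | command | sport
Result = "design fair shut mountain command sport"


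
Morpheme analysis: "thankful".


Word: "thankful"
Morphemes: thank | -ful
Each morpheme carries meaning
= 2 morphemes


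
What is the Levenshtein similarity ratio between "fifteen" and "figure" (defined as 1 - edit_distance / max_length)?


Word 1: "fifteen" (length 7)
Word 2: "figure" (length 6)
One optimal edit sequence:
  1. keep 'f'
  2. keep 'i'
  3. substitute 'f' -> 'g'  (+1)
  4. substitute 't' -> 'u'  (+1)
  5. substitute 'e' -> 'r'  (+1)
  6. keep 'e'
  7. delete 'n'  (+1)
Edit distance = 4
Max length = max(7, 6) = 7
Similarity = 1 - 4/7
= 0.4286


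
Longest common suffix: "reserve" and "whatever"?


Word 1: "reserve"
Word 2: "whatever"
Comparing from end:
  Pos -1: 'e' != 'r' (stop)
LCS = "" (length 0)


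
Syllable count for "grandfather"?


Word: "grandfather"
Syllable breakdown: grand | fa | ther
Counting: 3 parts
= 3 syllables


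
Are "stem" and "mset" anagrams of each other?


Word 1: "stem" → sorted: emst
Word 2: "mset" → sorted: emst
Same letters? emst == emst
Anagram = Yes


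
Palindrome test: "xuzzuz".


Word: "xuzzuz"
Reversed: "zuzzux"
Forward == Backward? xuzzuz != zuzzux
Palindrome = No


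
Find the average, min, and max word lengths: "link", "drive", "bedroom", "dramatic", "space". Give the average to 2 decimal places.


Lengths: "link"=4, "drive"=5, "bedroom"=7, "dramatic"=8, "space"=5
Sum = 29, Count = 5
Average = 29/5 = 5.80
= avg=5.80, min=4, max=8


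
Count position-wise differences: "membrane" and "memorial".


Comparing character by character (same length = 8):
  Pos 0: 'm' vs 'm' =
  Pos 1: 'e' vs 'e' =
  Pos 2: 'm' vs 'm' =
  Pos 3: 'b' vs 'o' !=
  Pos 4: 'r' vs 'r' =
  Pos 5: 'a' vs 'i' !=
  Pos 6: 'n' vs 'a' !=
  Pos 7: 'e' vs 'l' !=
Hamming distance = 4


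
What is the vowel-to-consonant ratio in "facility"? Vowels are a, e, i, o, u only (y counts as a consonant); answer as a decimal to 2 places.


Word: "facility"
Vowels (a,e,i,o,u): 3
Consonants: 5
Ratio = 3/5
= 0.60


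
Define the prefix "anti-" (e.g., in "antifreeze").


Prefix: anti-
Example: antifreeze (anti- + freeze)
Meaning = against


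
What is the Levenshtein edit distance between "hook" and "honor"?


Word 1: "hook" (length 4)
Word 2: "honor" (length 5)
One optimal edit sequence (insert/delete/substitute each cost 1):
  1. keep 'h'
  2. keep 'o'
  3. insert 'n'  (+1)
  4. keep 'o'
  5. substitute 'k' -> 'r'  (+1)
Total edit operations: 2
Edit distance = 2


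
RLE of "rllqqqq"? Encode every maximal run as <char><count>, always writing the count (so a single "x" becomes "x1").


String: "rllqqqq"
Scanning for consecutive runs:
  'r' x 1
  'l' x 2
  'q' x 4
RLE = "r1l2q4"


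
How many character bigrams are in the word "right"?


Word: "right" (length 5)
Number of 2-grams = length - 2 + 1 = 5 - 2 + 1
= 4


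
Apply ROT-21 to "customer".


Word: "customer"
Shift: 21
Each letter → (letter + shift) mod 26:
  'c' (2) + 21 = 23 → 'x'
  'u' (20) + 21 = 15 → 'p'
  's' (18) + 21 = 13 → 'n'
  't' (19) + 21 = 14 → 'o'
  'o' (14) + 21 = 9 → 'j'
  'm' (12) + 21 = 7 → 'h'
  'e' (4) + 21 = 25 → 'z'
  'r' (17) + 21 = 12 → 'm'
Result = "xpnojhzm"


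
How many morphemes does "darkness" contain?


Word: "darkness"
Morphemes: dark / -ness
Each morpheme carries meaning
= 2 morphemes


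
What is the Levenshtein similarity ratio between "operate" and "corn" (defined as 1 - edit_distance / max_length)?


Word 1: "operate" (length 7)
Word 2: "corn" (length 4)
One optimal edit sequence:
  1. delete 'o'  (+1)
  2. substitute 'p' -> 'c'  (+1)
  3. substitute 'e' -> 'o'  (+1)
  4. keep 'r'
  5. delete 'a'  (+1)
  6. delete 't'  (+1)
  7. substitute 'e' -> 'n'  (+1)
Edit distance = 6
Max length = max(7, 4) = 7
Similarity = 1 - 6/7
= 0.1429


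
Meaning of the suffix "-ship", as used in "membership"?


Suffix: -ship
As in: membership -> member + -ship
Meaning = state / position


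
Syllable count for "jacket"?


Word: "jacket"
Syllable breakdown: jack | et
Counting: 2 parts
= 2 syllables


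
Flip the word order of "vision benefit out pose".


Original: "vision benefit out pose"
Words (1..n): vision | benefit | out | pose
Reversed (n..1): pose | out | benefit | vision
Result = "pose out benefit vision"


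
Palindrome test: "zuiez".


Word: "zuiez"
Reversed: "zeiuz"
Forward == Backward? zuiez != zeiuz
Palindrome = No


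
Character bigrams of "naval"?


Word: "naval" (length 5)
Number of bigrams = 5 - 2 + 1 = 4
  Position 0: "na"
  Position 1: "av"
  Position 2: "va"
  Position 3: "al"
Bigrams = "na", "av", "va", "al"


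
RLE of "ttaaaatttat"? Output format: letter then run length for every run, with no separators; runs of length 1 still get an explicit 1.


String: "ttaaaatttat"
Scanning for consecutive runs:
  't' x 2
  'a' x 4
  't' x 3
  'a' x 1
  't' x 1
RLE = "t2a4t3a1t1"
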